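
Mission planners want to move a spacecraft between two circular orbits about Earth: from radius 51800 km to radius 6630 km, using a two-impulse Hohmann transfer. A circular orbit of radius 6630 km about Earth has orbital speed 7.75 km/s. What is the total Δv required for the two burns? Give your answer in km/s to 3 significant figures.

From the circular-orbit relation v² = μ/r at r = 6630 km: μ = v²r = (7.75)² × 6630 = 3.98214×10^5 km³/s².
Transfer-ellipse semi-major axis a_t = (r₁ + r₂)/2 = (51800 + 6630)/2 = 29215 km.
At r₁ the circular-orbit speed is v₁ = √(μ/r₁) = 2.7726 km/s.
Transfer-orbit speed at r₁ (vis-viva): v_a = √[μ(2/r₁ − 1/a_t)] = 1.3208 km/s.
First burn Δv₁ = |v_a − v₁| = 1.4518 km/s.
Circular speed at r₂: v₂ = √(μ/r₂) = 7.75000 km/s.
Transfer-orbit speed at r₂: v_p = √[μ(2/r₂ − 1/a_t)] = 10.3196 km/s.
Second burn Δv₂ = |v₂ − v_p| = 2.5696 km/s.
Total Δv = Δv₁ + Δv₂ = 4.021 km/s.

Δv = 4.02 km/s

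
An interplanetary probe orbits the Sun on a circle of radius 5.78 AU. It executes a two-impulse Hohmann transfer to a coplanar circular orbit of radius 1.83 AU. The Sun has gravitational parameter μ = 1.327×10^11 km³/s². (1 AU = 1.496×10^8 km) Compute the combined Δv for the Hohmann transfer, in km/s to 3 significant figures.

In km: r₁ = 5.78 × 1.496×10^8 = 8.64688×10^8 km; r₂ = 1.83 × 1.496×10^8 = 2.73768×10^8 km.
The Hohmann ellipse has a_t = (r₁ + r₂)/2 = 5.69228×10^8 km.
Circular speed at r₁: v₁ = √(μ/r₁) = √(1.327×10^11/8.64688×10^8) = 12.388 km/s.
On the transfer ellipse at r₁, v² = μ(2/r − 1/a) gives v_a = √[μ(2/r₁ − 1/a_t)] = 8.5912 km/s.
First burn Δv₁ = |v_a − v₁| = 3.797 km/s.
Circular speed at r₂: v₂ = √(μ/r₂) = 22.016 km/s.
Transfer-orbit speed at r₂: v_p = √[μ(2/r₂ − 1/a_t)] = 27.135 km/s.
Second burn Δv₂ = |v₂ − v_p| = 5.119 km/s.
Δv = Δv₁ + Δv₂ = 3.797 + 5.119 = 8.916 km/s.

Δv = 8.92 km/s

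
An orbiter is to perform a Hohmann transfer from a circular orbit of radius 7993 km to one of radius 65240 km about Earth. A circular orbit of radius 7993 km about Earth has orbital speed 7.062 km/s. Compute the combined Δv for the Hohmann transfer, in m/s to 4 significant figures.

From the circular-orbit relation v² = μ/r at r = 7993 km: μ = v²r = (7.062)² × 7993 = 3.98626×10^5 km³/s².
Transfer-ellipse semi-major axis a_t = (r₁ + r₂)/2 = (7993 + 65240)/2 = 36616.5 km.
Circular speed at r₁: v₁ = √(μ/r₁) = √(3.98626×10^5/7993) = 7.062 km/s.
On the transfer ellipse at r₁, vis-viva gives v_p = √[μ(2/r₁ − 1/a_t)] = 9.426 km/s.
First burn Δv₁ = |v_p − v₁| = 2.364 km/s.
At r₂, v₂ = √(μ/r₂) = 2.472 km/s.
Transfer-orbit speed at r₂: v_a = √[μ(2/r₂ − 1/a_t)] = 1.155 km/s.
Second burn Δv₂ = |v₂ − v_a| = 1.317 km/s.
Δv = Δv₁ + Δv₂ = 2.364 + 1.317 = 3.681 km/s.

Δv = 3681 m/s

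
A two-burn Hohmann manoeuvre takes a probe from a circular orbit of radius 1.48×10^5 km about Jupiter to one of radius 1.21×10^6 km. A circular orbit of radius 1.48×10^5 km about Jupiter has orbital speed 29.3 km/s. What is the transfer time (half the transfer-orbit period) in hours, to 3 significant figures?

t = 43.3 hours

From the circular-orbit relation v² = μ/r at r = 1.48×10^5 km: μ = v²r = (29.3)² × 1.48×10^5 = 1.27057×10^8 km³/s².
The Hohmann ellipse has a_t = (r₁ + r₂)/2 = 6.790×10^5 km.
Half the transfer-orbit period gives t = π√(a_t³/μ) = 1.559×10^5 s.
Converting: 1.559×10^5 s ÷ 3600 s/hour = 43.3 hours.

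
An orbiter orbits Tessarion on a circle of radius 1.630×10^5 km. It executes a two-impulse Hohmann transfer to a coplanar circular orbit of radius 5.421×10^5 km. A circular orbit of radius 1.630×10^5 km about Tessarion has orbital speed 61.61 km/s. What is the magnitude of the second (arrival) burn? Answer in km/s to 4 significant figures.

From the circular-orbit relation v² = μ/r at r = 1.630×10^5 km: μ = v²r = (61.61)² × 1.630×10^5 = 6.18714×10^8 km³/s².
Semi-major axis of the transfer orbit: a_t = (1.630×10^5 + 5.421×10^5)/2 = 3.5255×10^5 km.
Circular speed at r = 5.421×10^5 km: v_c = √(μ/r) = 33.78 km/s.
Transfer-orbit speed at the same r (vis-viva, a = a_t): v_t = √[μ(2/r − 1/a_t)] = 22.97 km/s.
Δv₂ = |v_t − v_c| = |22.97 − 33.78| = 10.81 km/s.

Δv₂ = 10.81 km/s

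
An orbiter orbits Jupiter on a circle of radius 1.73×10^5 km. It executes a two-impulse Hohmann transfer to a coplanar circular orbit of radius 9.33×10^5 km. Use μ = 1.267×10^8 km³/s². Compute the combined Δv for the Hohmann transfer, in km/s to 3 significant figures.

Transfer-ellipse semi-major axis a_t = (r₁ + r₂)/2 = (1.730×10^5 + 9.330×10^5)/2 = 5.530×10^5 km.
Circular speed at r₁: v₁ = √(μ/r₁) = √(1.267×10^8/1.730×10^5) = 27.062 km/s.
On the transfer ellipse at r₁, vis-viva equation gives v_p = √[μ(2/r₁ − 1/a_t)] = 35.151 km/s.
First burn Δv₁ = |v_p − v₁| = 8.089 km/s.
At r₂, v₂ = √(μ/r₂) = 11.653 km/s.
Transfer-orbit speed at r₂: v_a = √[μ(2/r₂ − 1/a_t)] = 6.5179 km/s.
Second burn Δv₂ = |v₂ − v_a| = 5.135 km/s.
Δv = Δv₁ + Δv₂ = 8.089 + 5.135 = 13.22 km/s.

Δv = 13.2 km/s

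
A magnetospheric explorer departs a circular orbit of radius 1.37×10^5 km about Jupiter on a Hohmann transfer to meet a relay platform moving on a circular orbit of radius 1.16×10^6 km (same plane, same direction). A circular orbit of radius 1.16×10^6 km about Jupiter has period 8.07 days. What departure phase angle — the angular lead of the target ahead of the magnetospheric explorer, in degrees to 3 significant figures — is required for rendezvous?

From Kepler's third law T² = 4π²r³/μ at r = 1.16×10^6 km, T = 8.07 days = 8.07 × 86400 s = 6.97248×10^5 s: μ = 4π²r³/T² = 1.26753×10^8 km³/s².
Semi-major axis of the transfer orbit: a_t = (1.370×10^5 + 1.160×10^6)/2 = 6.485×10^5 km.
Transfer time t = π√(a_t³/μ) = 1.4573×10^5 s.
Target angular speed ω₂ = √(μ/r₂³) = 9.0114×10^-6 rad/s.
Angle swept by the target during transfer: ω₂·t = 1.3132 rad = 75.24°.
Arrival is 180° from departure on the ellipse, so φ = 180° − 75.24° = 105°.

φ = 105°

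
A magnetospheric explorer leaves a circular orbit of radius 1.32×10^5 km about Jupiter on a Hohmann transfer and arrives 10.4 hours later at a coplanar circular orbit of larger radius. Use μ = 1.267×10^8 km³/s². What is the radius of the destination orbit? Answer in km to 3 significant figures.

r₂ = 3.92×10^5 km

Transfer time t = 10.4 hours = 37440 s, and t = π√(a_t³/μ).
So a_t = (μ t²/π²)^(1/3) = (1.267×10^8 × (37440)² / π²)^(1/3) = 2.6205×10^5 km.
Since a_t = (r₁ + r₂)/2, r₂ = 2a_t − r₁ = 2×2.6205×10^5 − 1.320×10^5 = 3.921×10^5 km.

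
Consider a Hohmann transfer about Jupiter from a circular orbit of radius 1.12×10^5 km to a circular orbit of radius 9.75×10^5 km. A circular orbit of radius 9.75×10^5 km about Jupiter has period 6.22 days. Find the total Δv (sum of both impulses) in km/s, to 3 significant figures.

Δv = 17.6 km/s

From Kepler's third law T² = 4π²r³/μ at r = 9.75×10^5 km, T = 6.22 days = 6.22 × 86400 s = 5.37408×10^5 s: μ = 4π²r³/T² = 1.26697×10^8 km³/s².
Semi-major axis of the transfer orbit: a_t = (1.120×10^5 + 9.750×10^5)/2 = 5.435×10^5 km.
At r₁ the circular-orbit speed is v₁ = √(μ/r₁) = 33.634 km/s.
On the transfer ellipse at r₁, v² = μ(2/r − 1/a) gives v_p = √[μ(2/r₁ − 1/a_t)] = 45.048 km/s.
First burn Δv₁ = |v_p − v₁| = 11.414 km/s.
Circular speed at r₂: v₂ = √(μ/r₂) = 11.39936 km/s.
Transfer-orbit speed at r₂: v_a = √[μ(2/r₂ − 1/a_t)] = 5.174753 km/s.
Second burn Δv₂ = |v₂ − v_a| = 6.2246 km/s.
Δv = Δv₁ + Δv₂ = 11.414 + 6.2246 = 17.64 km/s.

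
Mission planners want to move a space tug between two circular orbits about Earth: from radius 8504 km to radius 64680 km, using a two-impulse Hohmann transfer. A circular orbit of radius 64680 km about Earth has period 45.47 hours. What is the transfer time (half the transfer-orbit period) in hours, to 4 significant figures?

t = 9.674 hours

From Kepler's third law T² = 4π²r³/μ at r = 64680 km, T = 45.47 hours = 45.47 × 3600 s = 1.63692×10^5 s: μ = 4π²r³/T² = 3.98671×10^5 km³/s².
Semi-major axis of the transfer orbit: a_t = (8504 + 64680)/2 = 36592 km.
Transfer time t = π√(a_t³/μ) = π√((36592)³ / 3.98671×10^5) = 34827 s.
Converting: 34827 s ÷ 3600 s/hour = 9.674 hours.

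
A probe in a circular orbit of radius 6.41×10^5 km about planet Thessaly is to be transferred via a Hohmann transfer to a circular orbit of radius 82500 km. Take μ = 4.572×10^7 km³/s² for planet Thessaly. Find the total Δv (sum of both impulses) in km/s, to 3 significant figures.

Semi-major axis of the transfer orbit: a_t = (6.410×10^5 + 82500)/2 = 3.6175×10^5 km.
At r₁ the circular-orbit speed is v₁ = √(μ/r₁) = 8.445 km/s.
Transfer-orbit speed at r₁ (v² = μ(2/r − 1/a)): v_a = √[μ(2/r₁ − 1/a_t)] = 4.033 km/s.
First burn Δv₁ = |v_a − v₁| = 4.412 km/s.
At r₂, v₂ = √(μ/r₂) = 23.5411 km/s.
Transfer-orbit speed at r₂: v_p = √[μ(2/r₂ − 1/a_t)] = 31.3365 km/s.
Second burn Δv₂ = |v₂ − v_p| = 7.795 km/s.
Total Δv = Δv₁ + Δv₂ = 12.21 km/s.

Δv = 12.2 km/s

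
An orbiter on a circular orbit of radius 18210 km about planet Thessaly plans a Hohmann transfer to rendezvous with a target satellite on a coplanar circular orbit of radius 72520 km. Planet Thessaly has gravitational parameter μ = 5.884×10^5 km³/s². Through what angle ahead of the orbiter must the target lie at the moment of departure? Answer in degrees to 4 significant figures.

Semi-major axis of the transfer orbit: a_t = (18210 + 72520)/2 = 45365 km.
Transfer time t = π√(a_t³/μ) = 39572.6 s.
Target angular speed ω₂ = √(μ/r₂³) = 3.92780×10^-5 rad/s.
Angle swept by the target during transfer: ω₂·t = 1.55433 rad = 89.06°.
Arrival is 180° from departure on the ellipse, so φ = 180° − 89.06° = 90.94°.

φ = 90.94°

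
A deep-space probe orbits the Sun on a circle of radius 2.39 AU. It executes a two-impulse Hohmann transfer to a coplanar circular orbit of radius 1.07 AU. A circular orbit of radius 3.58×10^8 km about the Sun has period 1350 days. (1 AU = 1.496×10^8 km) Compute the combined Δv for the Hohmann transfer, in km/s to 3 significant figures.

From Kepler's third law T² = 4π²r³/μ at r = 3.58×10^8 km, T = 1350 days = 1350 × 86400 s = 1.1664×10^8 s: μ = 4π²r³/T² = 1.33142×10^11 km³/s².
In km: r₁ = 2.39 × 1.496×10^8 = 3.57544×10^8 km; r₂ = 1.07 × 1.496×10^8 = 1.60072×10^8 km.
Semi-major axis of the transfer orbit: a_t = (3.57544×10^8 + 1.60072×10^8)/2 = 2.58808×10^8 km.
Circular speed at r₁: v₁ = √(μ/r₁) = √(1.33142×10^11/3.57544×10^8) = 19.297 km/s.
Transfer-orbit speed at r₁ (v² = μ(2/r − 1/a)): v_a = √[μ(2/r₁ − 1/a_t)] = 15.176 km/s.
First burn Δv₁ = |v_a − v₁| = 4.121 km/s.
At r₂, v₂ = √(μ/r₂) = 28.840 km/s.
Transfer-orbit speed at r₂: v_p = √[μ(2/r₂ − 1/a_t)] = 33.898 km/s.
Second burn Δv₂ = |v₂ − v_p| = 5.058 km/s.
Total Δv = Δv₁ + Δv₂ = 9.179 km/s.

Δv = 9.18 km/s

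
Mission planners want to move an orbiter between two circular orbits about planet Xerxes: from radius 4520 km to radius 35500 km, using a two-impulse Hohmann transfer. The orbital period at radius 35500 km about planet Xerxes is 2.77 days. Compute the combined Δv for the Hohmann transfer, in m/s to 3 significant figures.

Δv = 1360 m/s

From Kepler's third law T² = 4π²r³/μ at r = 35500 km, T = 2.77 days = 2.77 × 86400 s = 2.39328×10^5 s: μ = 4π²r³/T² = 30836.0 km³/s².
Semi-major axis of the transfer orbit: a_t = (4520 + 35500)/2 = 20010 km.
Circular speed at r₁: v₁ = √(μ/r₁) = √(30836.0/4520) = 2.612 km/s.
On the transfer ellipse at r₁, vis-viva gives v_p = √[μ(2/r₁ − 1/a_t)] = 3.479 km/s.
First burn Δv₁ = |v_p − v₁| = 0.8670 km/s.
At r₂, v₂ = √(μ/r₂) = 0.9320 km/s.
Transfer-orbit speed at r₂: v_a = √[μ(2/r₂ − 1/a_t)] = 0.4430 km/s.
Second burn Δv₂ = |v₂ − v_a| = 0.4890 km/s.
Total Δv = Δv₁ + Δv₂ = 1.356 km/s.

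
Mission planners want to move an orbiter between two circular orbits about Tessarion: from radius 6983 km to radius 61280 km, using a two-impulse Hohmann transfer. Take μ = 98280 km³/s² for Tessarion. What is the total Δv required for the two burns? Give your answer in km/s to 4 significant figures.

Δv = 1.969 km/s

Semi-major axis of the transfer orbit: a_t = (6983 + 61280)/2 = 34131.5 km.
Circular speed at r₁: v₁ = √(μ/r₁) = √(98280/6983) = 3.752 km/s.
Transfer-orbit speed at r₁ (vis-viva): v_p = √[μ(2/r₁ − 1/a_t)] = 5.027 km/s.
First burn Δv₁ = |v_p − v₁| = 1.275 km/s.
At r₂, v₂ = √(μ/r₂) = 1.2664 km/s.
Transfer-orbit speed at r₂: v_a = √[μ(2/r₂ − 1/a_t)] = 0.57282 km/s.
Second burn Δv₂ = |v₂ − v_a| = 0.6936 km/s.
Δv = Δv₁ + Δv₂ = 1.275 + 0.6936 = 1.969 km/s.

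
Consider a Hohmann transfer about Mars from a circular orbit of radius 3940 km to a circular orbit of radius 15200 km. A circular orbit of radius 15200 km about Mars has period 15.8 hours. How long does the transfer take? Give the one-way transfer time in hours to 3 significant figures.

t = 3.95 hours

From Kepler's third law T² = 4π²r³/μ at r = 15200 km, T = 15.8 hours = 15.8 × 3600 s = 56880 s: μ = 4π²r³/T² = 42852.0 km³/s².
The Hohmann ellipse has a_t = (r₁ + r₂)/2 = 9570 km.
By Kepler's third law the transfer-orbit period is T = 2π√(a_t³/μ), so t = T/2 = 14210 s.
Converting: 14210 s ÷ 3600 s/hour = 3.95 hours.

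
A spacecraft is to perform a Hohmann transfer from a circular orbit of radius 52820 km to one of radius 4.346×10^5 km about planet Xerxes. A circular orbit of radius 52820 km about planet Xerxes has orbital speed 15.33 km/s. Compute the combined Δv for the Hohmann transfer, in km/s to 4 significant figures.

From the circular-orbit relation v² = μ/r at r = 52820 km: μ = v²r = (15.33)² × 52820 = 1.24132×10^7 km³/s².
Transfer-ellipse semi-major axis a_t = (r₁ + r₂)/2 = (52820 + 4.346×10^5)/2 = 2.4371×10^5 km.
Circular speed at r₁: v₁ = √(μ/r₁) = √(1.24132×10^7/52820) = 15.330 km/s.
On the transfer ellipse at r₁, v² = μ(2/r − 1/a) gives v_p = √[μ(2/r₁ − 1/a_t)] = 20.472 km/s.
First burn Δv₁ = |v_p − v₁| = 5.142 km/s.
At r₂, v₂ = √(μ/r₂) = 5.344 km/s.
Transfer-orbit speed at r₂: v_a = √[μ(2/r₂ − 1/a_t)] = 2.488 km/s.
Second burn Δv₂ = |v₂ − v_a| = 2.856 km/s.
Δv = Δv₁ + Δv₂ = 5.142 + 2.856 = 7.998 km/s.

Δv = 7.998 km/s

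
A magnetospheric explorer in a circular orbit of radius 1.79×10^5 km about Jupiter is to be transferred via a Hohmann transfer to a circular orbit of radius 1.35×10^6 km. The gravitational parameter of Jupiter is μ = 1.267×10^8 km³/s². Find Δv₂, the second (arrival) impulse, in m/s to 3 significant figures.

Δv₂ = 5000 m/s

The Hohmann ellipse has a_t = (r₁ + r₂)/2 = 7.645×10^5 km.
Circular speed at r = 1.350×10^6 km: v_c = √(μ/r) = 9.688 km/s.
Transfer-orbit speed at the same r (vis-viva, a = a_t): v_t = √[μ(2/r − 1/a_t)] = 4.688 km/s.
Δv₂ = |v_t − v_c| = |4.688 − 9.688| = 5.000 km/s.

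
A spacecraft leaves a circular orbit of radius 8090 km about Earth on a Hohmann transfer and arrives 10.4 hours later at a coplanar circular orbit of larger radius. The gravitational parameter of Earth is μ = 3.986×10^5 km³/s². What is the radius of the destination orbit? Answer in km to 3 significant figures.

Transfer time t = 10.4 hours = 37440 s, and t = π√(a_t³/μ).
So a_t = (μ t²/π²)^(1/3) = (3.986×10^5 × (37440)² / π²)^(1/3) = 38398 km.
Since a_t = (r₁ + r₂)/2, r₂ = 2a_t − r₁ = 2×38398 − 8090 = 68706 km.

r₂ = 68700 km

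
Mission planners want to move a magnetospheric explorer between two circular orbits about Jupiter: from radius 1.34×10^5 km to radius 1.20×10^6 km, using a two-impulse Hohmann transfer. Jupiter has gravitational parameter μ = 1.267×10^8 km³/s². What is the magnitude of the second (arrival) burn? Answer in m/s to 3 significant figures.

Δv₂ = 5670 m/s

Semi-major axis of the transfer orbit: a_t = (1.340×10^5 + 1.200×10^6)/2 = 6.670×10^5 km.
On the circular orbit at r = 1.200×10^6 km, v_c = √(μ/r) = 10.2754 km/s.
Vis-viva on the transfer ellipse at r = 1.200×10^6 km gives v_t = √[μ(2/r − 1/a_t)] = 4.60561 km/s.
Δv₂ = |v_t − v_c| = |4.60561 − 10.2754| = 5.670 km/s.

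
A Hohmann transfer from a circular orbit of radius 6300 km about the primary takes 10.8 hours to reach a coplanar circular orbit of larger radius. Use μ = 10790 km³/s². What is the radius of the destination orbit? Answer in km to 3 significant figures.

Transfer time t = 10.8 hours = 38880 s, and t = π√(a_t³/μ).
So a_t = (μ t²/π²)^(1/3) = (10790 × (38880)² / π²)^(1/3) = 11823 km.
Since a_t = (r₁ + r₂)/2, r₂ = 2a_t − r₁ = 2×11823 − 6300 = 17346 km.

r₂ = 17300 km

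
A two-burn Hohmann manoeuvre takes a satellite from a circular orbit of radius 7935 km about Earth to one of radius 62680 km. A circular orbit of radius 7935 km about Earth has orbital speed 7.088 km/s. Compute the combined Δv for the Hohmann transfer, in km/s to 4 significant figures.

From the circular-orbit relation v² = μ/r at r = 7935 km: μ = v²r = (7.088)² × 7935 = 3.98652×10^5 km³/s².
Transfer-ellipse semi-major axis a_t = (r₁ + r₂)/2 = (7935 + 62680)/2 = 35307.5 km.
Circular speed at r₁: v₁ = √(μ/r₁) = √(3.98652×10^5/7935) = 7.088 km/s.
Transfer-orbit speed at r₁ (vis-viva): v_p = √[μ(2/r₁ − 1/a_t)] = 9.444 km/s.
First burn Δv₁ = |v_p − v₁| = 2.356 km/s.
Circular speed at r₂: v₂ = √(μ/r₂) = 2.522 km/s.
Transfer-orbit speed at r₂: v_a = √[μ(2/r₂ − 1/a_t)] = 1.196 km/s.
Second burn Δv₂ = |v₂ − v_a| = 1.326 km/s.
Total Δv = Δv₁ + Δv₂ = 3.682 km/s.

Δv = 3.682 km/s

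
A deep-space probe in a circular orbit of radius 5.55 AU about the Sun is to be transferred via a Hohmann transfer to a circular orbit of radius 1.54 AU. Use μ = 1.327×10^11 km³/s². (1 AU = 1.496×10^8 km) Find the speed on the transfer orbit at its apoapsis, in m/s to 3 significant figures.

In km: r₁ = 5.55 × 1.496×10^8 = 8.3028×10^8 km; r₂ = 1.54 × 1.496×10^8 = 2.30384×10^8 km.
The Hohmann ellipse has a_t = (r₁ + r₂)/2 = 5.30332×10^8 km.
The apoapsis of the transfer ellipse is at r = 8.3028×10^8 km.
From the vis-viva equation, v = √[μ(2/r − 1/a_t)] = 8.333 km/s.

v = 8330 m/s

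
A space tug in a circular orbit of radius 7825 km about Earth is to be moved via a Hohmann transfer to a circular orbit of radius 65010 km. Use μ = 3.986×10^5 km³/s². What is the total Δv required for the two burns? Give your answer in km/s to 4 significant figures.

Δv = 3.727 km/s

Transfer-ellipse semi-major axis a_t = (r₁ + r₂)/2 = (7825 + 65010)/2 = 36417.5 km.
At r₁ the circular-orbit speed is v₁ = √(μ/r₁) = 7.137 km/s.
Transfer-orbit speed at r₁ (vis-viva equation): v_p = √[μ(2/r₁ − 1/a_t)] = 9.536 km/s.
First burn Δv₁ = |v_p − v₁| = 2.399 km/s.
Circular speed at r₂: v₂ = √(μ/r₂) = 2.476 km/s.
Transfer-orbit speed at r₂: v_a = √[μ(2/r₂ − 1/a_t)] = 1.148 km/s.
Second burn Δv₂ = |v₂ − v_a| = 1.328 km/s.
Δv = Δv₁ + Δv₂ = 2.399 + 1.328 = 3.727 km/s.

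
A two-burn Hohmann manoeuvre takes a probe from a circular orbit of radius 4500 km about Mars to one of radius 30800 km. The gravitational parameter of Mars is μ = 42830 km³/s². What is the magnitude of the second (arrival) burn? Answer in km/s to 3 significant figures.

Transfer-ellipse semi-major axis a_t = (r₁ + r₂)/2 = (4500 + 30800)/2 = 17650 km.
On the circular orbit at r = 30800 km, v_c = √(μ/r) = 1.1792 km/s.
Vis-viva on the transfer ellipse at r = 30800 km gives v_t = √[μ(2/r − 1/a_t)] = 0.59543 km/s.
Δv₂ = |v_t − v_c| = |0.59543 − 1.1792| = 0.5838 km/s.

Δv₂ = 0.584 km/s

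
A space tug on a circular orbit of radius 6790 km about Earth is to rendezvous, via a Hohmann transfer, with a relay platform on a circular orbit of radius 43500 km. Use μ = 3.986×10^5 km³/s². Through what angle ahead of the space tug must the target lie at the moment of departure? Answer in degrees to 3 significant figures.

φ = 101°

The Hohmann ellipse has a_t = (r₁ + r₂)/2 = 25145 km.
The half-period of the transfer ellipse is t = π√(a_t³/μ) = 19840 s.
Target angular speed ω₂ = √(μ/r₂³) = 6.959×10^-5 rad/s.
Angle swept by the target during transfer: ω₂·t = 1.3807 rad = 79.11°.
The space tug traverses 180° on the transfer ellipse, so the target must lead by 180° − 79.11° = 101°.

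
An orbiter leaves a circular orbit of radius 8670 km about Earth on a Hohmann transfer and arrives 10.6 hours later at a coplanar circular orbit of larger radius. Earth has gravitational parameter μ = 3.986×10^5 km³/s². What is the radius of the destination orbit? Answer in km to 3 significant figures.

r₂ = 69100 km

Transfer time t = 10.6 hours = 38160 s, and t = π√(a_t³/μ).
So a_t = (μ t²/π²)^(1/3) = (3.986×10^5 × (38160)² / π²)^(1/3) = 38888 km.
Since a_t = (r₁ + r₂)/2, r₂ = 2a_t − r₁ = 2×38888 − 8670 = 69106 km.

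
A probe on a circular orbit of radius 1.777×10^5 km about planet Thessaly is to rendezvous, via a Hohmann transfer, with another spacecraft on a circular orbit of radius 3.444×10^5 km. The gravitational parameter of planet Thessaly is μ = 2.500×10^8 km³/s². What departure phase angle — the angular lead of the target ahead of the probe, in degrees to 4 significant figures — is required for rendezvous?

φ = 61.21°

Transfer-ellipse semi-major axis a_t = (r₁ + r₂)/2 = (1.777×10^5 + 3.444×10^5)/2 = 2.6105×10^5 km.
The half-period of the transfer ellipse is t = π√(a_t³/μ) = 26501 s.
Target angular speed ω₂ = √(μ/r₂³) = 7.8230×10^-5 rad/s.
Angle swept by the target during transfer: ω₂·t = 2.0732 rad = 118.79°.
The probe traverses 180° on the transfer ellipse, so the target must lead by 180° − 118.79° = 61.21°.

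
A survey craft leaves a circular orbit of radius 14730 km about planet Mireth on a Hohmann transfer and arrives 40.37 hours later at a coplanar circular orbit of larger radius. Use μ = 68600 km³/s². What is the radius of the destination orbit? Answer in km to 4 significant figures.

Transfer time t = 40.37 hours = 1.45332×10^5 s, and t = π√(a_t³/μ).
So a_t = (μ t²/π²)^(1/3) = (68600 × (1.45332×10^5)² / π²)^(1/3) = 52753 km.
Since a_t = (r₁ + r₂)/2, r₂ = 2a_t − r₁ = 2×52753 − 14730 = 90776 km.

r₂ = 90780 km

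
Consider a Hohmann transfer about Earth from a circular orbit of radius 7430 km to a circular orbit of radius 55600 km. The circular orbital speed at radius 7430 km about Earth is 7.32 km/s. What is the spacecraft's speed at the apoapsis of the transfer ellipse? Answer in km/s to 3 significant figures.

v = 1.30 km/s

From the circular-orbit relation v² = μ/r at r = 7430 km: μ = v²r = (7.32)² × 7430 = 3.98117×10^5 km³/s².
Semi-major axis of the transfer orbit: a_t = (7430 + 55600)/2 = 31515 km.
The apoapsis of the transfer ellipse is at r = 55600 km.
Applying v² = μ(2/r − 1/a_t): v = 1.299 km/s.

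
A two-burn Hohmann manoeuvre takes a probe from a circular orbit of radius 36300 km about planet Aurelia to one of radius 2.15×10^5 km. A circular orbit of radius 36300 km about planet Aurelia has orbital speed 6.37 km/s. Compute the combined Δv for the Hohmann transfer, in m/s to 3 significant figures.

Δv = 3170 m/s

From the circular-orbit relation v² = μ/r at r = 36300 km: μ = v²r = (6.37)² × 36300 = 1.47294×10^6 km³/s².
The Hohmann ellipse has a_t = (r₁ + r₂)/2 = 1.2565×10^5 km.
Circular speed at r₁: v₁ = √(μ/r₁) = √(1.47294×10^6/36300) = 6.3700 km/s.
Transfer-orbit speed at r₁ (vis-viva): v_p = √[μ(2/r₁ − 1/a_t)] = 8.3325 km/s.
First burn Δv₁ = |v_p − v₁| = 1.9625 km/s.
At r₂, v₂ = √(μ/r₂) = 2.6174 km/s.
Transfer-orbit speed at r₂: v_a = √[μ(2/r₂ − 1/a_t)] = 1.4068 km/s.
Second burn Δv₂ = |v₂ − v_a| = 1.2106 km/s.
Total Δv = Δv₁ + Δv₂ = 3.173 km/s.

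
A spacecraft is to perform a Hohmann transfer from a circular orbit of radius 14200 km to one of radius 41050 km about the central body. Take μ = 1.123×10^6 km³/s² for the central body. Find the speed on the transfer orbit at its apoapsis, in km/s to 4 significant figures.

v = 3.750 km/s

The Hohmann ellipse has a_t = (r₁ + r₂)/2 = 27625 km.
The apoapsis of the transfer ellipse is at r = 41050 km.
Applying v² = μ(2/r − 1/a_t): v = 3.750 km/s.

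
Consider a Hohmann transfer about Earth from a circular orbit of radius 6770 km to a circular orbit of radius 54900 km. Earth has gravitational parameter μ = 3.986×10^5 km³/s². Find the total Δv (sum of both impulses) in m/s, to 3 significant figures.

Transfer-ellipse semi-major axis a_t = (r₁ + r₂)/2 = (6770 + 54900)/2 = 30835 km.
At r₁ the circular-orbit speed is v₁ = √(μ/r₁) = 7.67316 km/s.
Transfer-orbit speed at r₁ (vis-viva): v_p = √[μ(2/r₁ − 1/a_t)] = 10.2386 km/s.
First burn Δv₁ = |v_p − v₁| = 2.565 km/s.
Circular speed at r₂: v₂ = √(μ/r₂) = 2.695 km/s.
Transfer-orbit speed at r₂: v_a = √[μ(2/r₂ − 1/a_t)] = 1.263 km/s.
Second burn Δv₂ = |v₂ − v_a| = 1.432 km/s.
Total Δv = Δv₁ + Δv₂ = 3.997 km/s.

Δv = 4000 m/s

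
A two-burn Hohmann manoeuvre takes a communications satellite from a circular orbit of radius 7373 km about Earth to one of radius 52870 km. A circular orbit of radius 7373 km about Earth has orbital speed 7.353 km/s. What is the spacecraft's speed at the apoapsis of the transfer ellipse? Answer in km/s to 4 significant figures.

From the circular-orbit relation v² = μ/r at r = 7373 km: μ = v²r = (7.353)² × 7373 = 3.98633×10^5 km³/s².
The Hohmann ellipse has a_t = (r₁ + r₂)/2 = 30121.5 km.
The apoapsis of the transfer ellipse is at r = 52870 km.
Vis-viva: v = √[μ(2/r − 1/a_t)] = √[3.98633×10^5 × (2/52870 − 1/30121.5)] = 1.359 km/s.

v = 1.359 km/s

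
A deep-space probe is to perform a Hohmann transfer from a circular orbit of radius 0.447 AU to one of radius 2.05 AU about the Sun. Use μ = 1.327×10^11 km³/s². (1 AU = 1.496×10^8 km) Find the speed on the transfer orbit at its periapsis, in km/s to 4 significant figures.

In km: r₁ = 0.447 × 1.496×10^8 = 6.68712×10^7 km; r₂ = 2.05 × 1.496×10^8 = 3.0668×10^8 km.
Semi-major axis of the transfer orbit: a_t = (6.68712×10^7 + 3.0668×10^8)/2 = 1.867756×10^8 km.
At periapsis, r = 6.68712×10^7 km.
Applying v² = μ(2/r − 1/a_t): v = 57.08 km/s.

v = 57.08 km/s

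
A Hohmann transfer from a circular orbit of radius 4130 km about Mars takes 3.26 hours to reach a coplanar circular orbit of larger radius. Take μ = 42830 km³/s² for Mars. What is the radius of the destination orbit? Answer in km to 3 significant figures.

r₂ = 12700 km

Transfer time t = 3.26 hours = 11736 s, and t = π√(a_t³/μ).
So a_t = (μ t²/π²)^(1/3) = (42830 × (11736)² / π²)^(1/3) = 8423.6 km.
Since a_t = (r₁ + r₂)/2, r₂ = 2a_t − r₁ = 2×8423.6 − 4130 = 12717.2 km.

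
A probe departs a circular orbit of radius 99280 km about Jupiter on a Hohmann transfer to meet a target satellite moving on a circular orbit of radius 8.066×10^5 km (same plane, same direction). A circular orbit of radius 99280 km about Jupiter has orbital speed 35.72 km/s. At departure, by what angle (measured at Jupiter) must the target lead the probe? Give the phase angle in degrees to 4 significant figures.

From the circular-orbit relation v² = μ/r at r = 99280 km: μ = v²r = (35.72)² × 99280 = 1.26673×10^8 km³/s².
The Hohmann ellipse has a_t = (r₁ + r₂)/2 = 4.5294×10^5 km.
The half-period of the transfer ellipse is t = π√(a_t³/μ) = 85088.0 s.
Target angular speed ω₂ = √(μ/r₂³) = 1.55366×10^-5 rad/s.
Angle swept by the target during transfer: ω₂·t = 1.32198 rad = 75.74°.
Arrival is 180° from departure on the ellipse, so φ = 180° − 75.74° = 104.3°.

φ = 104.3°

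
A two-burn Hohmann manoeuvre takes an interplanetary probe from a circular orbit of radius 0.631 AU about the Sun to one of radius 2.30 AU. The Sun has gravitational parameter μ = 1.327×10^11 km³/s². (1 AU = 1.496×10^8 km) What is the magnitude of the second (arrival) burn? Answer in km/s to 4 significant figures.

Δv₂ = 6.752 km/s

In km: r₁ = 0.631 × 1.496×10^8 = 9.43976×10^7 km; r₂ = 2.30 × 1.496×10^8 = 3.4408×10^8 km.
Semi-major axis of the transfer orbit: a_t = (9.43976×10^7 + 3.4408×10^8)/2 = 2.192388×10^8 km.
On the circular orbit at r = 3.4408×10^8 km, v_c = √(μ/r) = 19.638 km/s.
Vis-viva on the transfer ellipse at r = 3.4408×10^8 km gives v_t = √[μ(2/r − 1/a_t)] = 12.886 km/s.
Δv₂ = |v_t − v_c| = |12.886 − 19.638| = 6.752 km/s.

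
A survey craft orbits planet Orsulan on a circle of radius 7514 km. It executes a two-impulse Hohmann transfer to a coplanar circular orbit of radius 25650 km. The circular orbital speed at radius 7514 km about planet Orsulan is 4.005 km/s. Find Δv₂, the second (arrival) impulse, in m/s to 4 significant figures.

From the circular-orbit relation v² = μ/r at r = 7514 km: μ = v²r = (4.005)² × 7514 = 1.20525×10^5 km³/s².
The Hohmann ellipse has a_t = (r₁ + r₂)/2 = 16582 km.
Circular speed at r = 25650 km: v_c = √(μ/r) = 2.1677 km/s.
Transfer-orbit speed at the same r (vis-viva, a = a_t): v_t = √[μ(2/r − 1/a_t)] = 1.4592 km/s.
Δv₂ = |v_t − v_c| = |1.4592 − 2.1677| = 0.7085 km/s.

Δv₂ = 708.5 m/s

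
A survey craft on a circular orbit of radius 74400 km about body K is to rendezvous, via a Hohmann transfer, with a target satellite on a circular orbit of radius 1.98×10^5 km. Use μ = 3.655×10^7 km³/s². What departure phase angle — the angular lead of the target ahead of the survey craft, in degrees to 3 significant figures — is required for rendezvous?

φ = 77.3°

The Hohmann ellipse has a_t = (r₁ + r₂)/2 = 1.362×10^5 km.
Transfer time t = π√(a_t³/μ) = 26120 s.
Target angular speed ω₂ = √(μ/r₂³) = 6.862×10^-5 rad/s.
Angle swept by the target during transfer: ω₂·t = 1.792 rad = 102.7°.
The survey craft traverses 180° on the transfer ellipse, so the target must lead by 180° − 102.7° = 77.3°.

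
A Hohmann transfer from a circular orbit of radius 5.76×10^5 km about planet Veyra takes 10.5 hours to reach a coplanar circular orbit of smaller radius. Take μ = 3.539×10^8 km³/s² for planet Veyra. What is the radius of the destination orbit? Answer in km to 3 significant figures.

Transfer time t = 10.5 hours = 37800 s, and t = π√(a_t³/μ).
So a_t = (μ t²/π²)^(1/3) = (3.539×10^8 × (37800)² / π²)^(1/3) = 3.7141×10^5 km.
Since a_t = (r₁ + r₂)/2, r₂ = 2a_t − r₁ = 2×3.7141×10^5 − 5.760×10^5 = 1.6682×10^5 km.

r₂ = 1.67×10^5 km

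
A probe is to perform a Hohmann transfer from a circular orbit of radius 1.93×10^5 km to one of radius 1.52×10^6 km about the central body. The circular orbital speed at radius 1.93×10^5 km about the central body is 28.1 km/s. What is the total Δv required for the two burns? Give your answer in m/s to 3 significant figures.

From the circular-orbit relation v² = μ/r at r = 1.93×10^5 km: μ = v²r = (28.1)² × 1.93×10^5 = 1.52395×10^8 km³/s².
The Hohmann ellipse has a_t = (r₁ + r₂)/2 = 8.565×10^5 km.
Circular speed at r₁: v₁ = √(μ/r₁) = √(1.52395×10^8/1.930×10^5) = 28.100 km/s.
Transfer-orbit speed at r₁ (vis-viva): v_p = √[μ(2/r₁ − 1/a_t)] = 37.434 km/s.
First burn Δv₁ = |v_p − v₁| = 9.334 km/s.
Circular speed at r₂: v₂ = √(μ/r₂) = 10.013 km/s.
Transfer-orbit speed at r₂: v_a = √[μ(2/r₂ − 1/a_t)] = 4.7531 km/s.
Second burn Δv₂ = |v₂ − v_a| = 5.260 km/s.
Δv = Δv₁ + Δv₂ = 9.334 + 5.260 = 14.59 km/s.

Δv = 14600 m/s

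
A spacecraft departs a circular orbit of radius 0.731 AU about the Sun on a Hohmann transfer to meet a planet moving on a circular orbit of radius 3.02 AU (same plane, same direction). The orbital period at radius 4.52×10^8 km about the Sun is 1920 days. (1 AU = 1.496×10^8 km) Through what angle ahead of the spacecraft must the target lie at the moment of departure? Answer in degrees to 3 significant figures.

From Kepler's third law T² = 4π²r³/μ at r = 4.52×10^8 km, T = 1920 days = 1920 × 86400 s = 1.65888×10^8 s: μ = 4π²r³/T² = 1.32478×10^11 km³/s².
In km: r₁ = 0.731 × 1.496×10^8 = 1.093576×10^8 km; r₂ = 3.02 × 1.496×10^8 = 4.51792×10^8 km.
The Hohmann ellipse has a_t = (r₁ + r₂)/2 = 2.805748×10^8 km.
The half-period of the transfer ellipse is t = π√(a_t³/μ) = 4.0565×10^7 s.
The target's mean motion on its circular orbit is ω₂ = √(μ/r₂³) = 3.7902×10^-8 rad/s.
Angle swept by the target during transfer: ω₂·t = 1.5375 rad = 88.09°.
Arrival is 180° from departure on the ellipse, so φ = 180° − 88.09° = 91.9°.

φ = 91.9°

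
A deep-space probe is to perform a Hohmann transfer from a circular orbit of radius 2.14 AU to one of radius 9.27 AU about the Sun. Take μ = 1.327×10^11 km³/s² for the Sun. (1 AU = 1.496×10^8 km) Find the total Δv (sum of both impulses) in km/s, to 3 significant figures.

In km: r₁ = 2.14 × 1.496×10^8 = 3.20144×10^8 km; r₂ = 9.27 × 1.496×10^8 = 1.386792×10^9 km.
The Hohmann ellipse has a_t = (r₁ + r₂)/2 = 8.53468×10^8 km.
At r₁ the circular-orbit speed is v₁ = √(μ/r₁) = 20.359 km/s.
Transfer-orbit speed at r₁ (vis-viva equation): v_p = √[μ(2/r₁ − 1/a_t)] = 25.952 km/s.
First burn Δv₁ = |v_p − v₁| = 5.593 km/s.
Circular speed at r₂: v₂ = √(μ/r₂) = 9.782 km/s.
Transfer-orbit speed at r₂: v_a = √[μ(2/r₂ − 1/a_t)] = 5.991 km/s.
Second burn Δv₂ = |v₂ − v_a| = 3.791 km/s.
Δv = Δv₁ + Δv₂ = 5.593 + 3.791 = 9.384 km/s.

Δv = 9.38 km/s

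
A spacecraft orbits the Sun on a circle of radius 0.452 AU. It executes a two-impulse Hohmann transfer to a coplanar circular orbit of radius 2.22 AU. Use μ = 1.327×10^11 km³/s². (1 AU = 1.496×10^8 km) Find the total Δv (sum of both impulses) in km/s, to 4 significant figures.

In km: r₁ = 0.452 × 1.496×10^8 = 6.76192×10^7 km; r₂ = 2.22 × 1.496×10^8 = 3.32112×10^8 km.
Semi-major axis of the transfer orbit: a_t = (6.76192×10^7 + 3.32112×10^8)/2 = 1.998656×10^8 km.
At r₁ the circular-orbit speed is v₁ = √(μ/r₁) = 44.2997 km/s.
On the transfer ellipse at r₁, vis-viva gives v_p = √[μ(2/r₁ − 1/a_t)] = 57.1049 km/s.
First burn Δv₁ = |v_p − v₁| = 12.81 km/s.
Circular speed at r₂: v₂ = √(μ/r₂) = 19.989 km/s.
Transfer-orbit speed at r₂: v_a = √[μ(2/r₂ − 1/a_t)] = 11.627 km/s.
Second burn Δv₂ = |v₂ − v_a| = 8.362 km/s.
Total Δv = Δv₁ + Δv₂ = 21.17 km/s.

Δv = 21.17 km/s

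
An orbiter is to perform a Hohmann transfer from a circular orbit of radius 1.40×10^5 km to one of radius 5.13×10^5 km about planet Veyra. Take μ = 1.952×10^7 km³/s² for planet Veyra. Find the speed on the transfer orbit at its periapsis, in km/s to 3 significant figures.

v = 14.8 km/s

The Hohmann ellipse has a_t = (r₁ + r₂)/2 = 3.265×10^5 km.
At periapsis, r = 1.400×10^5 km.
From the vis-viva equation, v = √[μ(2/r − 1/a_t)] = 14.80 km/s.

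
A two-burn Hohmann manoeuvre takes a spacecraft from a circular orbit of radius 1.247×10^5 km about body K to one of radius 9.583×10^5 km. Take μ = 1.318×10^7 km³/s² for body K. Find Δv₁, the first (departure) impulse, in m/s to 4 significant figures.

Semi-major axis of the transfer orbit: a_t = (1.247×10^5 + 9.583×10^5)/2 = 5.415×10^5 km.
Circular speed at r = 1.247×10^5 km: v_c = √(μ/r) = 10.281 km/s.
Vis-viva on the transfer ellipse at r = 1.247×10^5 km gives v_t = √[μ(2/r − 1/a_t)] = 13.677 km/s.
Δv₁ = |v_t − v_c| = |13.677 − 10.281| = 3.396 km/s.

Δv₁ = 3396 m/s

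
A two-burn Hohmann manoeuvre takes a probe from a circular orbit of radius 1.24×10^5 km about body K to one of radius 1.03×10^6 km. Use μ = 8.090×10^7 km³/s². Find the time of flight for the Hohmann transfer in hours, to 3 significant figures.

Transfer-ellipse semi-major axis a_t = (r₁ + r₂)/2 = (1.240×10^5 + 1.030×10^6)/2 = 5.770×10^5 km.
By Kepler's third law the transfer-orbit period is T = 2π√(a_t³/μ), so t = T/2 = 1.531×10^5 s.
Converting: 1.531×10^5 s ÷ 3600 s/hour = 42.5 hours.

t = 42.5 hours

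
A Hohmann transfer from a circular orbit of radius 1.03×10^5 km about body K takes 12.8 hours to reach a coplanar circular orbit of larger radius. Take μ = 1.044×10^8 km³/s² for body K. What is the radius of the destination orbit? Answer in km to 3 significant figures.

r₂ = 4.61×10^5 km

Transfer time t = 12.8 hours = 46080 s, and t = π√(a_t³/μ).
So a_t = (μ t²/π²)^(1/3) = (1.044×10^8 × (46080)² / π²)^(1/3) = 2.8215×10^5 km.
Since a_t = (r₁ + r₂)/2, r₂ = 2a_t − r₁ = 2×2.8215×10^5 − 1.030×10^5 = 4.613×10^5 km.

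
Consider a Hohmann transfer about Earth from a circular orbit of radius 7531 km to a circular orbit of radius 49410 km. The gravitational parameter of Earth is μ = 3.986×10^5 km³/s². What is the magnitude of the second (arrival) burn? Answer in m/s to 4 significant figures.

The Hohmann ellipse has a_t = (r₁ + r₂)/2 = 28470.5 km.
Circular speed at r = 49410 km: v_c = √(μ/r) = 2.840 km/s.
Transfer-orbit speed at the same r (vis-viva, a = a_t): v_t = √[μ(2/r − 1/a_t)] = 1.461 km/s.
Δv₂ = |v_t − v_c| = |1.461 − 2.840| = 1.379 km/s.

Δv₂ = 1379 m/s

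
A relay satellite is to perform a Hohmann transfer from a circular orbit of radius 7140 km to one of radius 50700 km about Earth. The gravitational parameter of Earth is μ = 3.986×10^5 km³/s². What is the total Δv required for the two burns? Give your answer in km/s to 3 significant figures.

The Hohmann ellipse has a_t = (r₁ + r₂)/2 = 28920 km.
At r₁ the circular-orbit speed is v₁ = √(μ/r₁) = 7.472 km/s.
Transfer-orbit speed at r₁ (vis-viva equation): v_p = √[μ(2/r₁ − 1/a_t)] = 9.893 km/s.
First burn Δv₁ = |v_p − v₁| = 2.421 km/s.
At r₂, v₂ = √(μ/r₂) = 2.804 km/s.
Transfer-orbit speed at r₂: v_a = √[μ(2/r₂ − 1/a_t)] = 1.393 km/s.
Second burn Δv₂ = |v₂ − v_a| = 1.411 km/s.
Δv = Δv₁ + Δv₂ = 2.421 + 1.411 = 3.832 km/s.

Δv = 3.83 km/s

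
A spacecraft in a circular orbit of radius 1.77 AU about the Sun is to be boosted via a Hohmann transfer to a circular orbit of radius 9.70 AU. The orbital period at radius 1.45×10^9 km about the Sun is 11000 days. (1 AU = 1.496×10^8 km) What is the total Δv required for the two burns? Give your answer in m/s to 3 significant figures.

From Kepler's third law T² = 4π²r³/μ at r = 1.45×10^9 km, T = 11000 days = 11000 × 86400 s = 9.504×10^8 s: μ = 4π²r³/T² = 1.33245×10^11 km³/s².
In km: r₁ = 1.77 × 1.496×10^8 = 2.64792×10^8 km; r₂ = 9.70 × 1.496×10^8 = 1.45112×10^9 km.
The Hohmann ellipse has a_t = (r₁ + r₂)/2 = 8.57956×10^8 km.
Circular speed at r₁: v₁ = √(μ/r₁) = √(1.33245×10^11/2.64792×10^8) = 22.4323 km/s.
Transfer-orbit speed at r₁ (v² = μ(2/r − 1/a)): v_p = √[μ(2/r₁ − 1/a_t)] = 29.1737 km/s.
First burn Δv₁ = |v_p − v₁| = 6.741 km/s.
At r₂, v₂ = √(μ/r₂) = 9.582 km/s.
Transfer-orbit speed at r₂: v_a = √[μ(2/r₂ − 1/a_t)] = 5.323 km/s.
Second burn Δv₂ = |v₂ − v_a| = 4.259 km/s.
Δv = Δv₁ + Δv₂ = 6.741 + 4.259 = 11.00 km/s.

Δv = 11000 m/s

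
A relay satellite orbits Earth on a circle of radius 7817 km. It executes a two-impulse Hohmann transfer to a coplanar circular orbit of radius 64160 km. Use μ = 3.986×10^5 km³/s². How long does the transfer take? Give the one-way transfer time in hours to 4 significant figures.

t = 9.437 hours

Transfer-ellipse semi-major axis a_t = (r₁ + r₂)/2 = (7817 + 64160)/2 = 35988.5 km.
Transfer time t = π√(a_t³/μ) = π√((35988.5)³ / 3.986×10^5) = 33972 s.
Converting: 33972 s ÷ 3600 s/hour = 9.437 hours.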